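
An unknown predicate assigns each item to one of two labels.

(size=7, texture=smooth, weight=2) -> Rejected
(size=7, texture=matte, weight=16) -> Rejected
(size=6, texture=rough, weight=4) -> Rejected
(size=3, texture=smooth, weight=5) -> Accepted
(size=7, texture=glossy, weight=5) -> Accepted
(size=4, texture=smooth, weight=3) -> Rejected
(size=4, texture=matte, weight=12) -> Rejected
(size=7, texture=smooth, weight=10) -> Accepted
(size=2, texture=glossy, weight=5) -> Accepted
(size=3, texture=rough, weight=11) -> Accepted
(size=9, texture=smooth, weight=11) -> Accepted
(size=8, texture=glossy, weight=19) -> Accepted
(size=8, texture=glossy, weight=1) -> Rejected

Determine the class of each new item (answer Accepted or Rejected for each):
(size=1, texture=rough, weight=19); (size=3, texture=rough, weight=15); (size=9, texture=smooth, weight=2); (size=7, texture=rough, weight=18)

Accepted, Accepted, Rejected, Accepted

Rule: texture is not matte AND weight ≥ 5. This holds for each 'Accepted' example and fails for each 'Rejected' one.
(size=1, texture=rough, weight=19): Accepted (texture is rough, weight = 19).
(size=3, texture=rough, weight=15): Accepted (texture is rough, weight = 15).
(size=9, texture=smooth, weight=2): Rejected (texture is smooth, weight = 2).
(size=7, texture=rough, weight=18): Accepted (texture is rough, weight = 18).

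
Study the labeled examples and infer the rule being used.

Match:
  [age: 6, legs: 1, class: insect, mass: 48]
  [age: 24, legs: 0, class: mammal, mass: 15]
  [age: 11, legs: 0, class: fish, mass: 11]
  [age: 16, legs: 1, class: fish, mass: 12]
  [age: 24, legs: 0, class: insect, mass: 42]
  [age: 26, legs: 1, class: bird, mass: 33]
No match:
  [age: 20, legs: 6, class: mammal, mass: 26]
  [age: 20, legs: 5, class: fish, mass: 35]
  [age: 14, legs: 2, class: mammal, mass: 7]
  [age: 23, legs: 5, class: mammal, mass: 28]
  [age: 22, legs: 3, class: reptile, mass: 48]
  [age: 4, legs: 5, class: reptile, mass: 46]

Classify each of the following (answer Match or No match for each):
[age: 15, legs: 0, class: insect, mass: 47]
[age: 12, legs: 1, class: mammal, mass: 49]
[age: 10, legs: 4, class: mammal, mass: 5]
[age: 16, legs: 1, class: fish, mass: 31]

Match, Match, No match, Match

A rule that fits every label: legs ≤ 1 — true of each 'Match' example, false of each 'No match' one.
[age: 15, legs: 0, class: insect, mass: 47]: legs = 0, passes → Match.
[age: 12, legs: 1, class: mammal, mass: 49]: legs = 1, passes → Match.
[age: 10, legs: 4, class: mammal, mass: 5]: legs = 4, does not pass → No match.
[age: 16, legs: 1, class: fish, mass: 31]: legs = 1, passes → Match.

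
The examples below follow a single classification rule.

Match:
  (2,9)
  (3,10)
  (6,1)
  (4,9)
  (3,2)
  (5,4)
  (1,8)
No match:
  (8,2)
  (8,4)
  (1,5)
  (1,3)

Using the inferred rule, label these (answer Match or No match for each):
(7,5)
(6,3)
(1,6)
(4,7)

No match, Match, Match, Match

The common property of the 'Match' items is: sum is odd. No 'No match' item has it.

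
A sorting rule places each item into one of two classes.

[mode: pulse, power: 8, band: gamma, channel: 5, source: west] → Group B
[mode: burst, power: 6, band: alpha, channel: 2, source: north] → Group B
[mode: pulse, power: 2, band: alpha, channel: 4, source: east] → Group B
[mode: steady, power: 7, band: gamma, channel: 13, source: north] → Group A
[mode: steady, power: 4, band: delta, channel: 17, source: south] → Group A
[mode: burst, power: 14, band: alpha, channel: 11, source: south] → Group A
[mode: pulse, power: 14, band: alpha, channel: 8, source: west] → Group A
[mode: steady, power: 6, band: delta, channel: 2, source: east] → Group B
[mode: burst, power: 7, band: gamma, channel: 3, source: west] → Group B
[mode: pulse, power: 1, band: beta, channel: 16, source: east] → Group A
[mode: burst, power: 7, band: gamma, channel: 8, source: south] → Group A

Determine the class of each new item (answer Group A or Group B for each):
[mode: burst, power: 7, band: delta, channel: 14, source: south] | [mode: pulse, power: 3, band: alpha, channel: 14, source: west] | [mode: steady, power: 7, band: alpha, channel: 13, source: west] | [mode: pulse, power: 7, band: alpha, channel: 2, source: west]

A rule that fits every label: channel ≥ 8 — true of each 'Group A' example, false of each 'Group B' one.
[mode: burst, power: 7, band: delta, channel: 14, source: south] → channel = 14 → Group A. [mode: pulse, power: 3, band: alpha, channel: 14, source: west] → channel = 14 → Group A. [mode: steady, power: 7, band: alpha, channel: 13, source: west] → channel = 13 → Group A. [mode: pulse, power: 7, band: alpha, channel: 2, source: west] → channel = 2 → Group B.

Group A, Group A, Group A, Group B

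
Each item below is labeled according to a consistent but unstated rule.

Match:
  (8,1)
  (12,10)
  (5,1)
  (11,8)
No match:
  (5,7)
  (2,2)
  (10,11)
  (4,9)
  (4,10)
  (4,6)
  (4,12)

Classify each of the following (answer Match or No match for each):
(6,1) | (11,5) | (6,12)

The pattern is that an item is 'Match' exactly when: first > second.
(6,1): 6 > 1, meets the rule → Match. (11,5): 11 > 5, meets the rule → Match. (6,12): 6 < 12, does not satisfy this → No match.

Match, Match, No match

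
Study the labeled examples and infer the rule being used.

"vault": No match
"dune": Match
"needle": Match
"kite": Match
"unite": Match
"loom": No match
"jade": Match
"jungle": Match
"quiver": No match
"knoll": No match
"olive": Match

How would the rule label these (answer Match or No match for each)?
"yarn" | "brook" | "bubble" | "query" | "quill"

No match, No match, Match, No match, No match

All 'Match' examples share one property — ends with 'e' — and every 'No match' example lacks it.
No match: "yarn", since ends with 'n'.
No match: "brook", since ends with 'k'.
Match: "bubble", since ends with 'e'.
No match: "query", since ends with 'y'.
No match: "quill", since ends with 'l'.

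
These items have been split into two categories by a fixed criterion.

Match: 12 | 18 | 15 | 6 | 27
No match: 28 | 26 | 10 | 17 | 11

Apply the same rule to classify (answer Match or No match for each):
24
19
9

Match, No match, Match

The common property of the 'Match' items is: multiple of 3. No 'No match' item has it.
24: 24 = 3·8 — qualifies, so Match. 19: 19 = 3·6 + 1 — fails the rule, so No match. 9: 9 = 3·3 — qualifies, so Match.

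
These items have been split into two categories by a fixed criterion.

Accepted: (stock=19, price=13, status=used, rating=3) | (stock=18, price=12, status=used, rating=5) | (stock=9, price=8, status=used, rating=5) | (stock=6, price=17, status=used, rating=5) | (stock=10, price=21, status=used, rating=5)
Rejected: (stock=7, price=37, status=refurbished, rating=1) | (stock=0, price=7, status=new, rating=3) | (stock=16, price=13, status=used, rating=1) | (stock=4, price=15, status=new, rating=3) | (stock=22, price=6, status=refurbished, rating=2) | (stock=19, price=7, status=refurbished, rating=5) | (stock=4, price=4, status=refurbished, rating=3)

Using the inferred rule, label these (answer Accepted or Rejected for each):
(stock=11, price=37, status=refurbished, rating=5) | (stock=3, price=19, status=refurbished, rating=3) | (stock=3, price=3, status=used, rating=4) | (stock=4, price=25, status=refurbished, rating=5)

Rule: status is used AND rating ≥ 2. This holds for each 'Accepted' example and fails for each 'Rejected' one.
Rejected: (stock=11, price=37, status=refurbished, rating=5), since status is refurbished, rating = 5.
Rejected: (stock=3, price=19, status=refurbished, rating=3), since status is refurbished, rating = 3.
Accepted: (stock=3, price=3, status=used, rating=4), since status is used, rating = 4.
Rejected: (stock=4, price=25, status=refurbished, rating=5), since status is refurbished, rating = 5.

Rejected, Rejected, Accepted, Rejected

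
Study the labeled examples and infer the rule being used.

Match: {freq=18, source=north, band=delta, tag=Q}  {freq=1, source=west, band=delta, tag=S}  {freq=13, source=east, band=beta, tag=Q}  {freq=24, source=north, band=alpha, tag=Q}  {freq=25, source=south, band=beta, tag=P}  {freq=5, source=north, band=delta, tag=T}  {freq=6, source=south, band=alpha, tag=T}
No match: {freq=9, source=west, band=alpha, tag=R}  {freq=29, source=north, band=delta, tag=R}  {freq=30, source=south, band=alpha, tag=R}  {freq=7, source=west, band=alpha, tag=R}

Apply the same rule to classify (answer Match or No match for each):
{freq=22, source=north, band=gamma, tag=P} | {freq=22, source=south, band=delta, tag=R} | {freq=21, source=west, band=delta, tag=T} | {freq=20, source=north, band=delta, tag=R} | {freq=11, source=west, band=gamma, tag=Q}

Match, No match, Match, No match, Match

The pattern is that an item is 'Match' exactly when: tag is not R.
{freq=22, source=north, band=gamma, tag=P} — tag is P, hence Match.
{freq=22, source=south, band=delta, tag=R} — tag is R, hence No match.
{freq=21, source=west, band=delta, tag=T} — tag is T, hence Match.
{freq=20, source=north, band=delta, tag=R} — tag is R, hence No match.
{freq=11, source=west, band=gamma, tag=Q} — tag is Q, hence Match.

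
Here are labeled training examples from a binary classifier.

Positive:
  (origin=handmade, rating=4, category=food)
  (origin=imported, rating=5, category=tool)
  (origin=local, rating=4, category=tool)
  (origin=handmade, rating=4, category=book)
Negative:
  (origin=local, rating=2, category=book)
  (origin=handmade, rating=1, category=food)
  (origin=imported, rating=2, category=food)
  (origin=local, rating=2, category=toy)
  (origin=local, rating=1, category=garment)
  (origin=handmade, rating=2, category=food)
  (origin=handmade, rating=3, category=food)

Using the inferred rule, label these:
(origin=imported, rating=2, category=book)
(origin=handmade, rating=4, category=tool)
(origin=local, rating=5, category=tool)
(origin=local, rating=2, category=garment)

The common property of the 'Positive' items is: rating ≥ 4. No 'Negative' item has it.
(origin=imported, rating=2, category=book): rating = 2 — fails this test, so Negative.
(origin=handmade, rating=4, category=tool): rating = 4 — matches, so Positive.
(origin=local, rating=5, category=tool): rating = 5 — matches, so Positive.
(origin=local, rating=2, category=garment): rating = 2 — fails this test, so Negative.

Negative, Positive, Positive, Negative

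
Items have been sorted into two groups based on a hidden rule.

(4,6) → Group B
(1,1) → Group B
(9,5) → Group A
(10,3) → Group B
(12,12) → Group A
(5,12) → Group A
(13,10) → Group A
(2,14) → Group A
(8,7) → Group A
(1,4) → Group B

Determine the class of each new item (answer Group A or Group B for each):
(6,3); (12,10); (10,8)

Group B, Group A, Group A

The common property of the 'Group A' items is: sum ≥ 14. No 'Group B' item has it.
Group B: (6,3), since 6+3 = 9.
Group A: (12,10), since 12+10 = 22.
Group A: (10,8), since 10+8 = 18.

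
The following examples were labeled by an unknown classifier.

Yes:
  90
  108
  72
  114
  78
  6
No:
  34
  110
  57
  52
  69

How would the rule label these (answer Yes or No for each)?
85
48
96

No, Yes, Yes

The distinguishing property — multiple of 6 — holds for all the 'Yes' cases and none of the 'No' cases.
85: 85 = 6·14 + 1 — doesn't match, so No.
48: 48 = 6·8 — satisfies this, so Yes.
96: 96 = 6·16 — satisfies this, so Yes.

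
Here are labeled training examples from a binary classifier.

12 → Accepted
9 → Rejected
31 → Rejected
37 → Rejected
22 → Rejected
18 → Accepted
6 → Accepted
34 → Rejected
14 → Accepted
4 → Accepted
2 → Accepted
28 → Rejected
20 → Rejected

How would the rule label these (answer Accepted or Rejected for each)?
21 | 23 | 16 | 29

'Accepted' ⟺ even AND at most 18.
21 → 21 is odd, 21 > 18 → Rejected. 23 → 23 is odd, 23 > 18 → Rejected. 16 → 16 is even, 16 ≤ 18 → Accepted. 29 → 29 is odd, 29 > 18 → Rejected.

Rejected, Rejected, Accepted, Rejected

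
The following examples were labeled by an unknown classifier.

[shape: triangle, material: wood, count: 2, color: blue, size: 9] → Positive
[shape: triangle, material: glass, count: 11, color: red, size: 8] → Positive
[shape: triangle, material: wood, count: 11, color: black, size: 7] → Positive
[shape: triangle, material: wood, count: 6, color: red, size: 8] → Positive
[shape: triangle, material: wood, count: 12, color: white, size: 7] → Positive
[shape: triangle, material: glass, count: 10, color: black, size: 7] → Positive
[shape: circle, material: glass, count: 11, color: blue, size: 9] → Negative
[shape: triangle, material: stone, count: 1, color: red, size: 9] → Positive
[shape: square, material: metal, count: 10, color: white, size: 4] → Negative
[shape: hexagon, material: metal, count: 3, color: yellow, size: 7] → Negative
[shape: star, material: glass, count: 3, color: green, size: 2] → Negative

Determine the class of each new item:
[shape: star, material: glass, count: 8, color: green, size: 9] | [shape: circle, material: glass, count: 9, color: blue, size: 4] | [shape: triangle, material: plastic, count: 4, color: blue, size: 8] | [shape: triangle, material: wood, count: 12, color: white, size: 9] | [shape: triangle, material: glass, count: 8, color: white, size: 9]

Negative, Negative, Positive, Positive, Positive

The classifier is using: shape is triangle.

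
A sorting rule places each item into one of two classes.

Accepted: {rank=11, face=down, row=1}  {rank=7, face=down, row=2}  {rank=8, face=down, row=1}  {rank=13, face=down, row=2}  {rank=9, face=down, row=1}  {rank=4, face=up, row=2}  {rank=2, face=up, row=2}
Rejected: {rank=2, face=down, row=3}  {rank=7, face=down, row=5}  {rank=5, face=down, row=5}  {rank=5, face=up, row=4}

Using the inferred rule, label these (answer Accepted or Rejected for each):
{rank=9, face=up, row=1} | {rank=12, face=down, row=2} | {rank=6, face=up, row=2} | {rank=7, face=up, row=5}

Accepted, Accepted, Accepted, Rejected

The classifier is using: row ≤ 2.
Accepted: {rank=9, face=up, row=1}, since row = 1. Accepted: {rank=12, face=down, row=2}, since row = 2. Accepted: {rank=6, face=up, row=2}, since row = 2. Rejected: {rank=7, face=up, row=5}, since row = 5.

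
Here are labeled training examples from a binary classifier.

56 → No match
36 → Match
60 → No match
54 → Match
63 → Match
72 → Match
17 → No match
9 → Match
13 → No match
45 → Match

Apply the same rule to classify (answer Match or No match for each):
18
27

Match, Match

The simplest hypothesis consistent with all the labels is: multiple of 9.
18 — 18 = 9·2, hence Match.
27 — 27 = 9·3, hence Match.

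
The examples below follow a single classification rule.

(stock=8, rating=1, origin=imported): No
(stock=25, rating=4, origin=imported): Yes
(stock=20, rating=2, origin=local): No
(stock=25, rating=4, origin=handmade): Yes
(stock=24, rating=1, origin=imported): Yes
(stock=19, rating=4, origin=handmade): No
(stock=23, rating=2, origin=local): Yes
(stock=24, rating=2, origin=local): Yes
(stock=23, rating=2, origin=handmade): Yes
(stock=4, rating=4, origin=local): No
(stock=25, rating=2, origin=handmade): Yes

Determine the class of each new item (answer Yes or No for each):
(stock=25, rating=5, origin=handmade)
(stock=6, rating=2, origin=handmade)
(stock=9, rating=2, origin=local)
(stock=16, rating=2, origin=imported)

Yes, No, No, No

Rule: stock ≥ 23. This holds for each 'Yes' example and fails for each 'No' one.
(stock=25, rating=5, origin=handmade): stock = 25, checks out → Yes.
(stock=6, rating=2, origin=handmade): stock = 6, doesn't match → No.
(stock=9, rating=2, origin=local): stock = 9, doesn't match → No.
(stock=16, rating=2, origin=imported): stock = 16, doesn't match → No.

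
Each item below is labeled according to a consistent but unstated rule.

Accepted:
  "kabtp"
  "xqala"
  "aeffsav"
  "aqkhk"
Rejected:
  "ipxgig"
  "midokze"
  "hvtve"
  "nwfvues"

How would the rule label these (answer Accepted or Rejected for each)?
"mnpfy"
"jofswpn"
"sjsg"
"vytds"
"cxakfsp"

Rejected, Rejected, Rejected, Rejected, Accepted

Checking candidate rules against both groups, what survives is: contains 'a'.
Rejected: "mnpfy", since no 'a'.
Rejected: "jofswpn", since no 'a'.
Rejected: "sjsg", since no 'a'.
Rejected: "vytds", since no 'a'.
Accepted: "cxakfsp", since has 'a'.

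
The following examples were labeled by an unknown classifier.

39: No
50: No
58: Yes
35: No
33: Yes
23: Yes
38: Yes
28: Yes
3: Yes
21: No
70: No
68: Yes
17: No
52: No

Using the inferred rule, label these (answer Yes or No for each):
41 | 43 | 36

No, Yes, No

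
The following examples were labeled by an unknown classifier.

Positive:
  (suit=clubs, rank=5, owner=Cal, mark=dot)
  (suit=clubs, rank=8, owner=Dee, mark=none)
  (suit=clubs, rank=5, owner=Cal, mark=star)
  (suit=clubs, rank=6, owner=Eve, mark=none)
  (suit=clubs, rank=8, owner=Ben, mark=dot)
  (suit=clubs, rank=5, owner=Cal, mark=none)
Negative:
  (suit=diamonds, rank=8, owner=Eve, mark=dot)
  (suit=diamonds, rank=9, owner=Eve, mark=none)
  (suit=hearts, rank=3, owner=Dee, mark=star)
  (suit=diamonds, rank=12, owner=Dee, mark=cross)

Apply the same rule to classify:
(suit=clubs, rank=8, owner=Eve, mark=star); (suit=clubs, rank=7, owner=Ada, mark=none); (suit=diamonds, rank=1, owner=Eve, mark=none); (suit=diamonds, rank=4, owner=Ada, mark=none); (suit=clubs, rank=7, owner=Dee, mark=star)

Checking candidate rules against both groups, what survives is: suit is clubs.
(suit=clubs, rank=8, owner=Eve, mark=star) — suit is clubs, hence Positive.
(suit=clubs, rank=7, owner=Ada, mark=none) — suit is clubs, hence Positive.
(suit=diamonds, rank=1, owner=Eve, mark=none) — suit is diamonds, hence Negative.
(suit=diamonds, rank=4, owner=Ada, mark=none) — suit is diamonds, hence Negative.
(suit=clubs, rank=7, owner=Dee, mark=star) — suit is clubs, hence Positive.

Positive, Positive, Negative, Negative, Positive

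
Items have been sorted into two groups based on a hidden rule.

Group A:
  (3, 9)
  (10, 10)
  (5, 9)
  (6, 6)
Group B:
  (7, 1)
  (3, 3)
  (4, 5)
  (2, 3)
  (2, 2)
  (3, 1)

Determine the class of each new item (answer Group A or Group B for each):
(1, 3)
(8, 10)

Group B, Group A

A rule that fits every label: sum ≥ 12 — true of each 'Group A' example, false of each 'Group B' one.
(1, 3): Group B (1+3 = 4).
(8, 10): Group A (8+10 = 18).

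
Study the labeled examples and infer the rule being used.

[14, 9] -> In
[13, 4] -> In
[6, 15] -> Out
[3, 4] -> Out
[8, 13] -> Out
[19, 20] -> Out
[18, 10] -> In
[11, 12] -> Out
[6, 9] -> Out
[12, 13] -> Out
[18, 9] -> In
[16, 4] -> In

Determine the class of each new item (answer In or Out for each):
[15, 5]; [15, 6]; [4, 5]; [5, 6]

The rule appears to be: first > second.
[15, 5]: 15 > 5, matches → In. [15, 6]: 15 > 6, matches → In. [4, 5]: 4 < 5, doesn't qualify → Out. [5, 6]: 5 < 6, doesn't qualify → Out.

In, In, Out, Out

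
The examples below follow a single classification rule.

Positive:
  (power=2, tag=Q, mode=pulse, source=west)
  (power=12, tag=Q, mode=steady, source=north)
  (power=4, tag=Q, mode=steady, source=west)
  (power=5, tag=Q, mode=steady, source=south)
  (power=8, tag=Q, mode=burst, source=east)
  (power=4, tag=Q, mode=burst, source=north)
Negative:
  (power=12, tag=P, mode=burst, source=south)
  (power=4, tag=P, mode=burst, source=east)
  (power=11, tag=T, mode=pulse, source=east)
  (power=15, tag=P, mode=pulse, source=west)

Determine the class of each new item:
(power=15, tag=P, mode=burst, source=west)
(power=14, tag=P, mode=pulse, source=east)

Negative, Negative

The simplest hypothesis consistent with all the labels is: tag is Q.
(power=15, tag=P, mode=burst, source=west) → tag is P → Negative.
(power=14, tag=P, mode=pulse, source=east) → tag is P → Negative.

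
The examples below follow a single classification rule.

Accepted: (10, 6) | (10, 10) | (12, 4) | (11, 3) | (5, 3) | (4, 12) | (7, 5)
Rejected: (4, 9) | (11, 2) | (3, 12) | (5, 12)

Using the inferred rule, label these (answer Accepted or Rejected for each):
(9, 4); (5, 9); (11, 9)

'Accepted' ⟺ sum is even.
(9, 4) → 9+4 = 13 → Rejected. (5, 9) → 5+9 = 14 → Accepted. (11, 9) → 11+9 = 20 → Accepted.

Rejected, Accepted, Accepted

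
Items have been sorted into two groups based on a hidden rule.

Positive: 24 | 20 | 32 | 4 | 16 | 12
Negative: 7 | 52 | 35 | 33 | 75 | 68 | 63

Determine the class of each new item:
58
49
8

Negative, Negative, Positive

The rule appears to be: even AND at most 32.
58: Negative (58 is even, 58 > 32). 49: Negative (49 is odd, 49 > 32). 8: Positive (8 is even, 8 ≤ 32).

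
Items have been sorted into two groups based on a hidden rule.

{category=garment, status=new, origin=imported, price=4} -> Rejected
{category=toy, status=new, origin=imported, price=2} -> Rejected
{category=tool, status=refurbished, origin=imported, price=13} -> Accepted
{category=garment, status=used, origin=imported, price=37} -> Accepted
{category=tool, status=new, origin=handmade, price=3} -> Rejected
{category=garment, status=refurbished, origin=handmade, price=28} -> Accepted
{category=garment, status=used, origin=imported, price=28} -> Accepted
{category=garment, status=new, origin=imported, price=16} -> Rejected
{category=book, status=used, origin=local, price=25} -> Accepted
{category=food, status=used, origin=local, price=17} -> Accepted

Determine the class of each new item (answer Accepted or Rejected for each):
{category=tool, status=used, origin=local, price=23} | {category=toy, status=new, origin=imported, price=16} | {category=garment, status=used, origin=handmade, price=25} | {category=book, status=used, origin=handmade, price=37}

All 'Accepted' examples share one property — status is not new — and every 'Rejected' example lacks it.
Accepted: {category=tool, status=used, origin=local, price=23}, since status is used.
Rejected: {category=toy, status=new, origin=imported, price=16}, since status is new.
Accepted: {category=garment, status=used, origin=handmade, price=25}, since status is used.
Accepted: {category=book, status=used, origin=handmade, price=37}, since status is used.

Accepted, Rejected, Accepted, Accepted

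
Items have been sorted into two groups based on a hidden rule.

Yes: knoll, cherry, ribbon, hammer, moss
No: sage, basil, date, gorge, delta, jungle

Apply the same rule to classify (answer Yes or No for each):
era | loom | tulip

No, Yes, No

'Yes' ⟺ has a double letter.
era: no doubled letter, fails the rule → No. loom: 'oo' doubled, fits → Yes. tulip: no doubled letter, fails the rule → No.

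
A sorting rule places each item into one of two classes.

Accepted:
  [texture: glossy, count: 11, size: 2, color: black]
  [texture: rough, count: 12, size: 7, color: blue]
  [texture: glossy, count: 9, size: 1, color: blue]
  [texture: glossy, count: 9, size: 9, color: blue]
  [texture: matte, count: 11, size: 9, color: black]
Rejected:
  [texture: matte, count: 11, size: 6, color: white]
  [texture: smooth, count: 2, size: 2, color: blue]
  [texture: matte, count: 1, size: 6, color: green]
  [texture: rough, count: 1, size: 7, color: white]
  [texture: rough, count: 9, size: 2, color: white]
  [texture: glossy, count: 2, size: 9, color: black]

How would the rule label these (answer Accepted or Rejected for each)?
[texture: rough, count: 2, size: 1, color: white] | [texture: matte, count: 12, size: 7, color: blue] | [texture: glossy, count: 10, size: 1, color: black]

The common property of the 'Accepted' items is: color is not white AND count ≥ 9. No 'Rejected' item has it.
[texture: rough, count: 2, size: 1, color: white] — color is white, count = 2, hence Rejected. [texture: matte, count: 12, size: 7, color: blue] — color is blue, count = 12, hence Accepted. [texture: glossy, count: 10, size: 1, color: black] — color is black, count = 10, hence Accepted.

Rejected, Accepted, Accepted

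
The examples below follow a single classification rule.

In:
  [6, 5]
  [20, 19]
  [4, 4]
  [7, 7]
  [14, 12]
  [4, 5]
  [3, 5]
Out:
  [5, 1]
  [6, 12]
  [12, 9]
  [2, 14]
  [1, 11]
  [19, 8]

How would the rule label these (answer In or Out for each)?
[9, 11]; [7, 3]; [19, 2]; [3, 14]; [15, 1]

The pattern is that an item is 'In' exactly when: |first − second| ≤ 2.

In, Out, Out, Out, Out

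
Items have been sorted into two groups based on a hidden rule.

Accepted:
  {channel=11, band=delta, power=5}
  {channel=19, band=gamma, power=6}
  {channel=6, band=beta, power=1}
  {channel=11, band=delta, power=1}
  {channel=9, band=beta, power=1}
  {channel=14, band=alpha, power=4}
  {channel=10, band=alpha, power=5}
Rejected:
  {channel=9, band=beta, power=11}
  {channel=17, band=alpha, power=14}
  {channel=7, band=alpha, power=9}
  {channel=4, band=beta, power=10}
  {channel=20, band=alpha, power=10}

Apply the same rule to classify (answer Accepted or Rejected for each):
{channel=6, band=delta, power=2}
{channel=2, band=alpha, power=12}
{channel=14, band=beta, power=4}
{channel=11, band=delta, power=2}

Accepted, Rejected, Accepted, Accepted

The pattern is that an item is 'Accepted' exactly when: power ≤ 6.
{channel=6, band=delta, power=2}: power = 2, satisfies this → Accepted.
{channel=2, band=alpha, power=12}: power = 12, does not satisfy this → Rejected.
{channel=14, band=beta, power=4}: power = 4, satisfies this → Accepted.
{channel=11, band=delta, power=2}: power = 2, satisfies this → Accepted.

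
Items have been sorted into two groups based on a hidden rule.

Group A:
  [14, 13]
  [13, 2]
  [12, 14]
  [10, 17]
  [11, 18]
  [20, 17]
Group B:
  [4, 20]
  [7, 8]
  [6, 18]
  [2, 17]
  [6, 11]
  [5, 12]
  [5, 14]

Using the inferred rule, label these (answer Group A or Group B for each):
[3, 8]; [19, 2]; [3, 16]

Group B, Group A, Group B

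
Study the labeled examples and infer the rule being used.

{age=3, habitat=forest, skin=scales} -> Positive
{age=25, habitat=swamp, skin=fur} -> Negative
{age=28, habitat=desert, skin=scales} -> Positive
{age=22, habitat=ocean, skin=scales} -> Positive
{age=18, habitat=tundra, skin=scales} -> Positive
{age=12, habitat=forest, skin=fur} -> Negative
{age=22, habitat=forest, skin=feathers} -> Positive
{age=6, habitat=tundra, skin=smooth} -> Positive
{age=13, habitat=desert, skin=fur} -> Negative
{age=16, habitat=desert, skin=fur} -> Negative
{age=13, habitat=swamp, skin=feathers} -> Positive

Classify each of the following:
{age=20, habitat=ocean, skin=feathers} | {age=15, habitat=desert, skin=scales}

Positive, Positive

Checking candidate rules against both groups, what survives is: skin is not fur.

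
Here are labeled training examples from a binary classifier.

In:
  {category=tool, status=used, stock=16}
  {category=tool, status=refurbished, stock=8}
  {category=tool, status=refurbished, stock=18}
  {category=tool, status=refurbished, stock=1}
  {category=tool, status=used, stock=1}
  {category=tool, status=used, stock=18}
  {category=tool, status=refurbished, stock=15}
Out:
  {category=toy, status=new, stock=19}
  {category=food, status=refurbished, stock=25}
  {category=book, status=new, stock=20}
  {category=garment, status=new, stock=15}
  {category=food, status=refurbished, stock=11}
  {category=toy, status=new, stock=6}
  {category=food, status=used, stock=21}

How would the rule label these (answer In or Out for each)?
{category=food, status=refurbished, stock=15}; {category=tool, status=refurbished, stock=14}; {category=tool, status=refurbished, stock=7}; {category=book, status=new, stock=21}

Out, In, In, Out

The rule appears to be: category is tool.
{category=food, status=refurbished, stock=15} → category is food → Out.
{category=tool, status=refurbished, stock=14} → category is tool → In.
{category=tool, status=refurbished, stock=7} → category is tool → In.
{category=book, status=new, stock=21} → category is book → Out.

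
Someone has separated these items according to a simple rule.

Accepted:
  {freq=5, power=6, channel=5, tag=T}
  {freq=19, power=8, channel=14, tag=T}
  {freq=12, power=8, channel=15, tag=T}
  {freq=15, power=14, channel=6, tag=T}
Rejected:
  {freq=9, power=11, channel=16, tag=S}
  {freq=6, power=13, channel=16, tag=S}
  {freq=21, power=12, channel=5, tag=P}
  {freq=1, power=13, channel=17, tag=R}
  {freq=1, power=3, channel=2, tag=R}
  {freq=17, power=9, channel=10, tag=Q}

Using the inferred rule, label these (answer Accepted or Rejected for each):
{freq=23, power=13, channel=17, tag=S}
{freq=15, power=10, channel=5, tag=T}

The rule appears to be: tag is T.
{freq=23, power=13, channel=17, tag=S}: tag is S — does not satisfy this, so Rejected.
{freq=15, power=10, channel=5, tag=T}: tag is T — matches, so Accepted.

Rejected, Accepted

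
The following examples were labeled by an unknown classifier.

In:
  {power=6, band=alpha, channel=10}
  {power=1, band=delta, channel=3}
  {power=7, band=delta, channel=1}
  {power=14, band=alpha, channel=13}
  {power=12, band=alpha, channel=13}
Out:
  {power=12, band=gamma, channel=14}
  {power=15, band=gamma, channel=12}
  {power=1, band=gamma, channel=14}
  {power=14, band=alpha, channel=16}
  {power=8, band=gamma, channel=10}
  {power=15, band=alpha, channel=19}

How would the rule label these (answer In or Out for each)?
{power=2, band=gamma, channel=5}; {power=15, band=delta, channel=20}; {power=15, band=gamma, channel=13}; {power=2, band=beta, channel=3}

Out, Out, Out, In

The distinguishing property — band is not gamma AND channel ≤ 13 — holds for all the 'In' cases and none of the 'Out' cases.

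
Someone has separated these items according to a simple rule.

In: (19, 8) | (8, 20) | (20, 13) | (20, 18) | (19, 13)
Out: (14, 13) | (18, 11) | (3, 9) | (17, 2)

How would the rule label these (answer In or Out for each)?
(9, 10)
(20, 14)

'In' ⟺ max ≥ 19.
(9, 10): max 10, does not pass → Out.
(20, 14): max 20, fits → In.

Out, In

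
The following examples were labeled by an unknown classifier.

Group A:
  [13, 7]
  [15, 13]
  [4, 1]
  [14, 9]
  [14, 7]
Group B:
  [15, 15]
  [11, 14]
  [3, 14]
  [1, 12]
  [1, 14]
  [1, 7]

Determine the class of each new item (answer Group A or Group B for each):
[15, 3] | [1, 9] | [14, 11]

The common property of the 'Group A' items is: first > second. No 'Group B' item has it.
[15, 3] → 15 > 3 → Group A. [1, 9] → 1 < 9 → Group B. [14, 11] → 14 > 11 → Group A.

Group A, Group B, Group A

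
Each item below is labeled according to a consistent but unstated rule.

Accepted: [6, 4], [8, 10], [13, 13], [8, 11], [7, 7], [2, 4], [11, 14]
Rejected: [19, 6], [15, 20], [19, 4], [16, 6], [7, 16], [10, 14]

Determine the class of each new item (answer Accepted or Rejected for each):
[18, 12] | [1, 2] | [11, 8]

Rejected, Accepted, Accepted

The simplest hypothesis consistent with all the labels is: |first − second| ≤ 3.
[18, 12]: |18−12| = 6 — does not satisfy this, so Rejected. [1, 2]: |1−2| = 1 — meets the rule, so Accepted. [11, 8]: |11−8| = 3 — meets the rule, so Accepted.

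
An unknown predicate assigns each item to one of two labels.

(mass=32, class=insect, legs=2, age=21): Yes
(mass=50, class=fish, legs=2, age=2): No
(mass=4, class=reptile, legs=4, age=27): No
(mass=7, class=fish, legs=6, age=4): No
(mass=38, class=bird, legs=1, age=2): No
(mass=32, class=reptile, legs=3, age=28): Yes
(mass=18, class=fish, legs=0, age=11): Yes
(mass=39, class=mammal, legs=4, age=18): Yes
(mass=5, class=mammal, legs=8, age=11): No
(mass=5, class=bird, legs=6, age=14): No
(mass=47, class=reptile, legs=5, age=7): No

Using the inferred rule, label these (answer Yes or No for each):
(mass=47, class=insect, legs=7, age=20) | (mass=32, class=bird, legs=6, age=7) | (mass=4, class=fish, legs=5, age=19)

The rule appears to be: age ≥ 11 AND mass ≥ 7.
(mass=47, class=insect, legs=7, age=20) — age = 20, mass = 47, hence Yes. (mass=32, class=bird, legs=6, age=7) — age = 7, mass = 32, hence No. (mass=4, class=fish, legs=5, age=19) — age = 19, mass = 4, hence No.

Yes, No, No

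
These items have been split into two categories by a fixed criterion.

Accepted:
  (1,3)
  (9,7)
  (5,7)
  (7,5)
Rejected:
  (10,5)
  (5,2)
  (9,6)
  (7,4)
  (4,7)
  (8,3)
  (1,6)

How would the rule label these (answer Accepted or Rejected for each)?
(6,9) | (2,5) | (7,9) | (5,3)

Rejected, Rejected, Accepted, Accepted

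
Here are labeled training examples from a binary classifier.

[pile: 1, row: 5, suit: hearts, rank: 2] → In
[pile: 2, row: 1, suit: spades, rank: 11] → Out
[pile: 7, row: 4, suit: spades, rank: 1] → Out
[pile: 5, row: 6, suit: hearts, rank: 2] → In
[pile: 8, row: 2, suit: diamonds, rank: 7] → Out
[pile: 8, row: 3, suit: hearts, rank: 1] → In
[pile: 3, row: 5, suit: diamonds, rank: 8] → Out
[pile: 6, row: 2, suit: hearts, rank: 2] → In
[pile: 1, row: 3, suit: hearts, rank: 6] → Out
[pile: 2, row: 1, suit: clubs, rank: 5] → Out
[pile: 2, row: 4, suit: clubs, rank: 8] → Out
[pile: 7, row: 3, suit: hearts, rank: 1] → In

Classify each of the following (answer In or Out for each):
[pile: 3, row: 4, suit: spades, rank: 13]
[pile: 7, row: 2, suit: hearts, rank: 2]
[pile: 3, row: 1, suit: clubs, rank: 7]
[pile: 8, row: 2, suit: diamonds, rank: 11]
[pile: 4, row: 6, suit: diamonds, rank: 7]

Out, In, Out, Out, Out

'In' ⟺ suit is hearts AND rank ≤ 2.
[pile: 3, row: 4, suit: spades, rank: 13] → suit is spades, rank = 13 → Out. [pile: 7, row: 2, suit: hearts, rank: 2] → suit is hearts, rank = 2 → In. [pile: 3, row: 1, suit: clubs, rank: 7] → suit is clubs, rank = 7 → Out. [pile: 8, row: 2, suit: diamonds, rank: 11] → suit is diamonds, rank = 11 → Out. [pile: 4, row: 6, suit: diamonds, rank: 7] → suit is diamonds, rank = 7 → Out.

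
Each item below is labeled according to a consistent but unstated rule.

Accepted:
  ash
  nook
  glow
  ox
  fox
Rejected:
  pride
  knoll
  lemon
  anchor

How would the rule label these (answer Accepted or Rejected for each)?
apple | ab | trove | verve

Rejected, Accepted, Rejected, Rejected

One predicate separates the groups cleanly: length ≤ 4.
apple → length 5 → Rejected. ab → length 2 → Accepted. trove → length 5 → Rejected. verve → length 5 → Rejected.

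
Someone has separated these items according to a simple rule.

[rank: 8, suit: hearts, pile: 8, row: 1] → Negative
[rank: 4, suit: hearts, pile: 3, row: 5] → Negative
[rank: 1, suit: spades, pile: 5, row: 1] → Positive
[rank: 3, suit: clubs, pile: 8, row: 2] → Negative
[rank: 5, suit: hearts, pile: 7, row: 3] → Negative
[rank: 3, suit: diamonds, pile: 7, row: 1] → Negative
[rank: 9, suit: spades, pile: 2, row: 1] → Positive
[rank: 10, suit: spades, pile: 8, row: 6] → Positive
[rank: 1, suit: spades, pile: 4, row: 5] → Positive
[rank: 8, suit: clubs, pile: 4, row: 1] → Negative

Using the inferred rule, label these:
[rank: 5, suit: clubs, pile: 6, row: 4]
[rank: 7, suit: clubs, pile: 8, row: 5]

Looking at the examples, the only property every 'Positive' case has and every 'Negative' case lacks is: suit is spades.

Negative, Negative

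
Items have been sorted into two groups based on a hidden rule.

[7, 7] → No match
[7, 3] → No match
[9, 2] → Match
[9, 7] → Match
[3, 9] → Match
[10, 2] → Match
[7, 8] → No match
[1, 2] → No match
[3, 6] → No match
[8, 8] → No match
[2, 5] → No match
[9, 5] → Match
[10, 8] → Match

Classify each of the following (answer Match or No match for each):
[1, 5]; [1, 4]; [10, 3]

No match, No match, Match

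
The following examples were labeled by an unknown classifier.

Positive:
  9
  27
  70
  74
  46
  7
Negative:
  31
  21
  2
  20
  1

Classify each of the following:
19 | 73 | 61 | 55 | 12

Positive, Positive, Positive, Positive, Negative

The simplest hypothesis consistent with all the labels is: digit sum ≥ 5.
19: Positive (digit sum 1+9 = 10).
73: Positive (digit sum 7+3 = 10).
61: Positive (digit sum 6+1 = 7).
55: Positive (digit sum 5+5 = 10).
12: Negative (digit sum 1+2 = 3).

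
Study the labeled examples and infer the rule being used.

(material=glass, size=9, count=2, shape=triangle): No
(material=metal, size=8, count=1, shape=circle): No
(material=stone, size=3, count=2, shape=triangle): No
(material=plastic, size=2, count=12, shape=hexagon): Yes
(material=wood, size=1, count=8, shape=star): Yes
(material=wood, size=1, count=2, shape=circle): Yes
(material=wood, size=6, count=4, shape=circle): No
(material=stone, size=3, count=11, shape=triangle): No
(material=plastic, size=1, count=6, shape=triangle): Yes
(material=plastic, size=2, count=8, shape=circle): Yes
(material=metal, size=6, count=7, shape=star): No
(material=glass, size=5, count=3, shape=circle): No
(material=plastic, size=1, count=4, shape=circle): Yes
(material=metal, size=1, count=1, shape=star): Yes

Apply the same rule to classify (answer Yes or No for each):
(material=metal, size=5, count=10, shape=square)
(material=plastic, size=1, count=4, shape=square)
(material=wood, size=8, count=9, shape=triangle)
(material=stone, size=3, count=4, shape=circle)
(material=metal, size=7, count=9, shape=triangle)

No, Yes, No, No, No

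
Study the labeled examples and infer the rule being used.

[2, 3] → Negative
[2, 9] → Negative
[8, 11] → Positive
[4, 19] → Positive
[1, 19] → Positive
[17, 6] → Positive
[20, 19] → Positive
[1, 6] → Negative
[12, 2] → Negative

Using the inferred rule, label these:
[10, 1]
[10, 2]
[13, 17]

Negative, Negative, Positive

The classifier is using: sum ≥ 19.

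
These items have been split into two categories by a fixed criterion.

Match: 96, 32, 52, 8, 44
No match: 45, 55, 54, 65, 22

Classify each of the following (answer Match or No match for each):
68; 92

Match, Match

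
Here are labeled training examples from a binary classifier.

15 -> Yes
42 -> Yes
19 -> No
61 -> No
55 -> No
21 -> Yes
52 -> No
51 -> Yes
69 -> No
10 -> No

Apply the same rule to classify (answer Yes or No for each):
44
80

Every 'Yes' example satisfies: multiple of 3 AND at most 51. None of the 'No' examples do.
No: 44, since 44 = 3·14 + 2, 44 ≤ 51.
No: 80, since 80 = 3·26 + 2, 80 > 51.

No, No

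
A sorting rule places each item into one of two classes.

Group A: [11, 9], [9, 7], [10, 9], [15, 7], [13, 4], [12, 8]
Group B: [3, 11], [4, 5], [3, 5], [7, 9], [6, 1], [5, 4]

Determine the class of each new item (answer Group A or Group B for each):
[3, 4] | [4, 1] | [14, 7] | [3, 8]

Group B, Group B, Group A, Group B

'Group A' ⟺ first ≥ 8.
[3, 4] → first 3 → Group B.
[4, 1] → first 4 → Group B.
[14, 7] → first 14 → Group A.
[3, 8] → first 3 → Group B.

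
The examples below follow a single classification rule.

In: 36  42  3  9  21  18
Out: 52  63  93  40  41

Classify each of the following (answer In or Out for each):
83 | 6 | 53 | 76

Out, In, Out, Out

All 'In' examples share one property — multiple of 3 AND at most 42 — and every 'Out' example lacks it.
83 → 83 = 3·27 + 2, 83 > 42 → Out.
6 → 6 = 3·2, 6 ≤ 42 → In.
53 → 53 = 3·17 + 2, 53 > 42 → Out.
76 → 76 = 3·25 + 1, 76 > 42 → Out.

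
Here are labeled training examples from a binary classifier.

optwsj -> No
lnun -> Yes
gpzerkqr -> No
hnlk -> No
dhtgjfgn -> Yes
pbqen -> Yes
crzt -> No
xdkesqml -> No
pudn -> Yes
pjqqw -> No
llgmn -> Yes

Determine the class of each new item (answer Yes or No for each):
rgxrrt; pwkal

No, No

'Yes' ⟺ ends with 'n'.
rgxrrt: No (ends with 't'). pwkal: No (ends with 'l').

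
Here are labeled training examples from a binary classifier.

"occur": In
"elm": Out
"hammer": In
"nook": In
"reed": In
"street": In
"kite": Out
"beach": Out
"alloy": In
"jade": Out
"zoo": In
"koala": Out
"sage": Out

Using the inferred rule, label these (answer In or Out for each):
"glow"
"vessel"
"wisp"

Out, In, Out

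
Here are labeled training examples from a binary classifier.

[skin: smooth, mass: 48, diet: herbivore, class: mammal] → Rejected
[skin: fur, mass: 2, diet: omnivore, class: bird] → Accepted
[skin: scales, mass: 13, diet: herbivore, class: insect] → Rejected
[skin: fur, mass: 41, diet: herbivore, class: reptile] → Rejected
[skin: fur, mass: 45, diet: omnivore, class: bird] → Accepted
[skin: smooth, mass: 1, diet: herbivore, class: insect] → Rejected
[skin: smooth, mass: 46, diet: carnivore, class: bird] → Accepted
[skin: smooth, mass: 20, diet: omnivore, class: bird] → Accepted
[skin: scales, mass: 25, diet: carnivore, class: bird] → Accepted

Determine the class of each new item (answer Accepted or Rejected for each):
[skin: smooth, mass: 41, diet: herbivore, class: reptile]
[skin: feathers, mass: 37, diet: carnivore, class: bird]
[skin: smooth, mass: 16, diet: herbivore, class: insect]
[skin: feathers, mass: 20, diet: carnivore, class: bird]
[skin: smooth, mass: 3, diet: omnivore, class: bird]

Rejected, Accepted, Rejected, Accepted, Accepted

The pattern is that an item is 'Accepted' exactly when: class is bird.
[skin: smooth, mass: 41, diet: herbivore, class: reptile] → class is reptile → Rejected.
[skin: feathers, mass: 37, diet: carnivore, class: bird] → class is bird → Accepted.
[skin: smooth, mass: 16, diet: herbivore, class: insect] → class is insect → Rejected.
[skin: feathers, mass: 20, diet: carnivore, class: bird] → class is bird → Accepted.
[skin: smooth, mass: 3, diet: omnivore, class: bird] → class is bird → Accepted.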